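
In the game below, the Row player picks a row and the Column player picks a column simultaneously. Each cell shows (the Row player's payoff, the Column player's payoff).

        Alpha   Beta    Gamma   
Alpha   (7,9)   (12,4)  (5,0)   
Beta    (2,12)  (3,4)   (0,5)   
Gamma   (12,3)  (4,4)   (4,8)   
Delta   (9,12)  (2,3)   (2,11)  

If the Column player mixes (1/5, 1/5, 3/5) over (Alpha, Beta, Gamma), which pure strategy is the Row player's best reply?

Compute the Row player's expected payoff from each pure strategy against the given mix.
Alpha: (1/5)·7 + (1/5)·12 + (3/5)·5 = 34/5
Beta: (1/5)·2 + (1/5)·3 + (3/5)·0 = 1
Gamma: (1/5)·12 + (1/5)·4 + (3/5)·4 = 28/5
Delta: (1/5)·9 + (1/5)·2 + (3/5)·2 = 17/5
Highest expected payoff is 34/5, from Alpha.

Alpha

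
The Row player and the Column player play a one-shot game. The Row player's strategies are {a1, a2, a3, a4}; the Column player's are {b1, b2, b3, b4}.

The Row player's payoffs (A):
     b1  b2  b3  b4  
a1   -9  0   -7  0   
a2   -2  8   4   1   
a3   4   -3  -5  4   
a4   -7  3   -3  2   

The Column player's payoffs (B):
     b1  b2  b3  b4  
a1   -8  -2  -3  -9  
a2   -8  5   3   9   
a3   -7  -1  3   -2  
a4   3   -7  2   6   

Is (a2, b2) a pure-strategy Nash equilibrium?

Holding the Column player at b2: the Row player gets 8 from a2, versus 0 from a1, -3 from a3, 3 from a4. No profitable deviation for the Row player.
Holding the Row player at a2: the Column player gets 5 from b2 but could get 9 by switching to b4. The Column player has a profitable deviation.

No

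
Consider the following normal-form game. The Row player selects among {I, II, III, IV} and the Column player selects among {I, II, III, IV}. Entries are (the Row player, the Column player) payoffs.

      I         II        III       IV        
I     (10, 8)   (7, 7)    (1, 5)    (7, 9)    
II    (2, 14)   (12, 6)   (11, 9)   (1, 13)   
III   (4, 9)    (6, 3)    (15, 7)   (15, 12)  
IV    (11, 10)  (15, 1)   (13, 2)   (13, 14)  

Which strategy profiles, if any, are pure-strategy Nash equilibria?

(III, IV)

A profile is a Nash equilibrium when each player is best-responding to the other.
The Row player's best responses — vs I: IV (payoff 11); vs II: IV (payoff 15); vs III: III (payoff 15); vs IV: III (payoff 15).
The Column player's best responses — vs I: IV (payoff 9); vs II: I (payoff 14); vs III: IV (payoff 12); vs IV: IV (payoff 14).
The only mutual best response is (III, IV); neither player gains by switching there.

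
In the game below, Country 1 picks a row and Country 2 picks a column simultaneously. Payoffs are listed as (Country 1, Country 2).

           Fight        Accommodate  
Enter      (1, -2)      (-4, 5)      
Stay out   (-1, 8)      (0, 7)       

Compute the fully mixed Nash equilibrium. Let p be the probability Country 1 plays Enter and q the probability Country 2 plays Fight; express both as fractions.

p = 1/8, q = 2/3

In a mixed NE each player is indifferent between their pure strategies, so the opponent's mix sets the indifference.
Country 2 indifferent between Fight and Accommodate: p·(-2) + (1−p)·8 = p·5 + (1−p)·7 ⟹ 8 + (-10)p = 7 + (-2)p ⟹ p = 1/8.
Country 1 indifferent between Enter and Stay out: q·1 + (1−q)·(-4) = q·(-1) + (1−q)·0 ⟹ (-4) + 5q = 0 + (-1)q ⟹ q = 2/3.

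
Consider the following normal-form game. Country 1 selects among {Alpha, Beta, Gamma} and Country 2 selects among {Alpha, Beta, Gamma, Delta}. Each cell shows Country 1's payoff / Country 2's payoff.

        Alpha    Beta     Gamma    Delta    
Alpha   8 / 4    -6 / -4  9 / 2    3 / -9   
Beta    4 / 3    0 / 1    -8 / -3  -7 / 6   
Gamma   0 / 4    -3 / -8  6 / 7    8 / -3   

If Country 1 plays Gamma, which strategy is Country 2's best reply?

With Country 1 fixed at Gamma, Country 2's payoffs are: Alpha → 4, Beta → -8, Gamma → 7, Delta → -3.
The maximum is 7, achieved by Gamma.

Gamma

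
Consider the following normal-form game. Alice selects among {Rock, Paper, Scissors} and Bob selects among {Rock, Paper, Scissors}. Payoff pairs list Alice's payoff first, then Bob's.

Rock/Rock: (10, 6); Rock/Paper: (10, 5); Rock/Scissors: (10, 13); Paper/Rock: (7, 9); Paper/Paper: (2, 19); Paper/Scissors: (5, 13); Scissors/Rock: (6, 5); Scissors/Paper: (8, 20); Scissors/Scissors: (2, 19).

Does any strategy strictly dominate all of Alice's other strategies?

Rock

A strategy is strictly dominant if it gives Alice a strictly higher payoff than every other strategy, against every choice by the opponent.
Rock strictly dominates: vs Rock: 10 > each of {7, 6}; vs Paper: 10 > each of {2, 8}; vs Scissors: 10 > each of {5, 2}.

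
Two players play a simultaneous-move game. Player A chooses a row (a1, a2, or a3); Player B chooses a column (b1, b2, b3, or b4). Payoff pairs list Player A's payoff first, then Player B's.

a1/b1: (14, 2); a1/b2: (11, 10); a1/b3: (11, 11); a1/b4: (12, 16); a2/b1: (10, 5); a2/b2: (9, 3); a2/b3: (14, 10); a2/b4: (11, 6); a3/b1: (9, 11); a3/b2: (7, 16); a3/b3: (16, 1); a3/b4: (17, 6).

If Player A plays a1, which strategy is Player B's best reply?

b4

With Player A fixed at a1, Player B's payoffs are: b1 → 2, b2 → 10, b3 → 11, b4 → 16.
The maximum is 16, achieved by b4.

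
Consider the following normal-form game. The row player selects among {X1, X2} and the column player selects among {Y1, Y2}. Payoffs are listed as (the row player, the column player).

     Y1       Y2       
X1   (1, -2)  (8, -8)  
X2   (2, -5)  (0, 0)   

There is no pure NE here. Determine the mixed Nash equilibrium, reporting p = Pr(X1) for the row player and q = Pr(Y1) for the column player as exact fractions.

p = 5/11, q = 8/9

Each player's mixing probability is pinned down by making the *other* player indifferent.
The column player indifferent between Y1 and Y2: p·(-2) + (1−p)·(-5) = p·(-8) + (1−p)·0 ⟹ (-5) + 3p = 0 + (-8)p ⟹ p = 5/11.
The row player indifferent between X1 and X2: q·1 + (1−q)·8 = q·2 + (1−q)·0 ⟹ 8 + (-7)q = 0 + 2q ⟹ q = 8/9.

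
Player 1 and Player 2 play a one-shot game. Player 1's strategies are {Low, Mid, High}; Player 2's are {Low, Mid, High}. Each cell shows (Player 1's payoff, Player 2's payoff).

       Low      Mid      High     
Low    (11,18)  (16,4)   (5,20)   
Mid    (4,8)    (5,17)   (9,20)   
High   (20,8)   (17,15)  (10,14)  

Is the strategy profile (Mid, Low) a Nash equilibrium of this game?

Holding Player 2 at Low: Player 1 gets 4 from Mid but could get 20 by switching to High. Player 1 has a profitable deviation.

No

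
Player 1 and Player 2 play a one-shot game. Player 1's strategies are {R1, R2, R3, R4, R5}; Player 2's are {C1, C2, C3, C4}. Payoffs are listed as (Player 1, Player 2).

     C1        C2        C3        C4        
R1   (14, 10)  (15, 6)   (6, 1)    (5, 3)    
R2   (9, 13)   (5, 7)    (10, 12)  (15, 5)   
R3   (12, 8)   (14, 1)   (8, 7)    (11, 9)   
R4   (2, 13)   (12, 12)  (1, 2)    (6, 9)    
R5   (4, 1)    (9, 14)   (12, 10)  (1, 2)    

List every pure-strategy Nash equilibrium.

(R1, C1)

A profile is a Nash equilibrium when each player is best-responding to the other.
Player 1's best responses — vs C1: R1 (payoff 14); vs C2: R1 (payoff 15); vs C3: R5 (payoff 12); vs C4: R2 (payoff 15).
Player 2's best responses — vs R1: C1 (payoff 10); vs R2: C1 (payoff 13); vs R3: C4 (payoff 9); vs R4: C1 (payoff 13); vs R5: C2 (payoff 14).
The only mutual best response is (R1, C1); neither player gains by switching there.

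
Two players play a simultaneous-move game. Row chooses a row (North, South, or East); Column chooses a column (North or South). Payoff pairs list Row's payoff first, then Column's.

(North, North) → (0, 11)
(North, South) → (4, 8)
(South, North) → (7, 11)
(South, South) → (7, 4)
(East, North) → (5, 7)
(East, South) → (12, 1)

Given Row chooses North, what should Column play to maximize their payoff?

With Row fixed at North, Column's payoffs are: North → 11, South → 8.
The maximum is 11, achieved by North.

North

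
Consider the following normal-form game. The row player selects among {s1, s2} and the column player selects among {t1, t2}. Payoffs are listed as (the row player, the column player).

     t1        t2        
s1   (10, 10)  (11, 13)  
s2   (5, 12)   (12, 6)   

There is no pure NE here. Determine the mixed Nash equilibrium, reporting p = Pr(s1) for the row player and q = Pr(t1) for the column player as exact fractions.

p = 2/3, q = 1/6

Each player's mixing probability is pinned down by making the *other* player indifferent.
The column player indifferent between t1 and t2: p·10 + (1−p)·12 = p·13 + (1−p)·6 ⟹ 12 + (-2)p = 6 + 7p ⟹ p = 2/3.
The row player indifferent between s1 and s2: q·10 + (1−q)·11 = q·5 + (1−q)·12 ⟹ 11 + (-1)q = 12 + (-7)q ⟹ q = 1/6.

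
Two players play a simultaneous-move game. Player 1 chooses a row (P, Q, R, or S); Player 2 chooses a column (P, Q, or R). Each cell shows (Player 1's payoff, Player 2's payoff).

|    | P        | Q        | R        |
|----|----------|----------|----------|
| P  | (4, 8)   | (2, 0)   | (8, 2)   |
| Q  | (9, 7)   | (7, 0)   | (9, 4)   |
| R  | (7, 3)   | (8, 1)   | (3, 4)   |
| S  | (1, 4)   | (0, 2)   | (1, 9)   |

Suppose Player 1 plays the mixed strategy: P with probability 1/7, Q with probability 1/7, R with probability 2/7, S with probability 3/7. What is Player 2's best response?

R

Compute Player 2's expected payoff from each pure strategy against the given mix.
P: (1/7)·8 + (1/7)·7 + (2/7)·3 + (3/7)·4 = 33/7
Q: (1/7)·0 + (1/7)·0 + (2/7)·1 + (3/7)·2 = 8/7
R: (1/7)·2 + (1/7)·4 + (2/7)·4 + (3/7)·9 = 41/7
Highest expected payoff is 41/7, from R.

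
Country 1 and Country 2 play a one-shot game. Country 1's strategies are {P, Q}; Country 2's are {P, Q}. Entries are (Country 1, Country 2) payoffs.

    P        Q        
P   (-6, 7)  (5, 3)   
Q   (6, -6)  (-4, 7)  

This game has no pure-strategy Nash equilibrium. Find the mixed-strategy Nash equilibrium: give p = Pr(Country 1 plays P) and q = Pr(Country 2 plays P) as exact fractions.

p = 13/17, q = 3/7

Each player's mixing probability is pinned down by making the *other* player indifferent.
Country 2 indifferent between P and Q: p·7 + (1−p)·(-6) = p·3 + (1−p)·7 ⟹ (-6) + 13p = 7 + (-4)p ⟹ p = 13/17.
Country 1 indifferent between P and Q: q·(-6) + (1−q)·5 = q·6 + (1−q)·(-4) ⟹ 5 + (-11)q = (-4) + 10q ⟹ q = 3/7.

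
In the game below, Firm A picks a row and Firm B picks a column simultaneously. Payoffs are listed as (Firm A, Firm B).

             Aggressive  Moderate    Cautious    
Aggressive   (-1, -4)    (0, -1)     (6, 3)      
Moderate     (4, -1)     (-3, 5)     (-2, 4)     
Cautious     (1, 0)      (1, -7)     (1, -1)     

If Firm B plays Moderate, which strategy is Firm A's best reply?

With Firm B fixed at Moderate, Firm A's payoffs are: Aggressive → 0, Moderate → -3, Cautious → 1.
The maximum is 1, achieved by Cautious.

Cautious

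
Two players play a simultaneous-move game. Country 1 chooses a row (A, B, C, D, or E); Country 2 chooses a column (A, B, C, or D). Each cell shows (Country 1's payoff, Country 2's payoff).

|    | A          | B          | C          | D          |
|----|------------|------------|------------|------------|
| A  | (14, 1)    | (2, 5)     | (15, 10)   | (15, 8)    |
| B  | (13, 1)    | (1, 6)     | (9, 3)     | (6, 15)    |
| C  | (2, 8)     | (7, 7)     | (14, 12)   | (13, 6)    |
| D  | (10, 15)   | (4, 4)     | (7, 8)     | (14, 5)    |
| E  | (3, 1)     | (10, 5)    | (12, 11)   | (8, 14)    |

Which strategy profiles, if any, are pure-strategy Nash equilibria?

Find each player's best response to every opponent strategy; NE are the intersections.
Country 1's best responses — vs A: A (payoff 14); vs B: E (payoff 10); vs C: A (payoff 15); vs D: A (payoff 15).
Country 2's best responses — vs A: C (payoff 10); vs B: D (payoff 15); vs C: C (payoff 12); vs D: A (payoff 15); vs E: D (payoff 14).
The only mutual best response is (A, C); neither player gains by switching there.

(A, C)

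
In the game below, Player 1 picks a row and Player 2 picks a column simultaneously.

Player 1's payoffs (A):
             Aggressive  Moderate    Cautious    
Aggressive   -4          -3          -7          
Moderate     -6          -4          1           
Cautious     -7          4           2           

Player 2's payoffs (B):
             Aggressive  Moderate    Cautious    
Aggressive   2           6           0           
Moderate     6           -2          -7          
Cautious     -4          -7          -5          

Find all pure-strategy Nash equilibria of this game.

None

Find each player's best response to every opponent strategy; NE are the intersections.
Player 1's best responses — vs Aggressive: Aggressive (payoff -4); vs Moderate: Cautious (payoff 4); vs Cautious: Cautious (payoff 2).
Player 2's best responses — vs Aggressive: Moderate (payoff 6); vs Moderate: Aggressive (payoff 6); vs Cautious: Aggressive (payoff -4).
No cell has both players best-responding. For instance, Player 1's best reply to Cautious is Cautious, but against Cautious Player 2 prefers Aggressive over Cautious.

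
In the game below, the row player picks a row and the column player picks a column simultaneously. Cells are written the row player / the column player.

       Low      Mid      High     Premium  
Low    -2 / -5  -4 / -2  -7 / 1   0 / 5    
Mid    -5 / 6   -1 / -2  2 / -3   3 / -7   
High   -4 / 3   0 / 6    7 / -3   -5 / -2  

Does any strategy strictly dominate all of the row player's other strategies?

Check whether one of the row player's strategies beats all alternatives regardless of what the opponent does.
Low is not dominant: against Mid, Mid gives -1 > -4.
Mid is not dominant: against Low, Low gives -2 > -5.
High is not dominant: against Low, Low gives -2 > -4.
No single strategy is best against every opponent action.

No strictly dominant strategy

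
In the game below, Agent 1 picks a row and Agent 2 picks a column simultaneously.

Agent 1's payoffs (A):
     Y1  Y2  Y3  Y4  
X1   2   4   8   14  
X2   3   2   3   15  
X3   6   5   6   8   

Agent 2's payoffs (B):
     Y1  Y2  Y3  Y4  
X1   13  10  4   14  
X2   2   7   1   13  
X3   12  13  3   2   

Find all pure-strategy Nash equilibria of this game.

(X2, Y4) and (X3, Y2)

A profile is a Nash equilibrium when each player is best-responding to the other.
Agent 1's best responses — vs Y1: X3 (payoff 6); vs Y2: X3 (payoff 5); vs Y3: X1 (payoff 8); vs Y4: X2 (payoff 15).
Agent 2's best responses — vs X1: Y4 (payoff 14); vs X2: Y4 (payoff 13); vs X3: Y2 (payoff 13).
Mutual best responses occur at (X2, Y4) and (X3, Y2); at each, neither player gains by switching.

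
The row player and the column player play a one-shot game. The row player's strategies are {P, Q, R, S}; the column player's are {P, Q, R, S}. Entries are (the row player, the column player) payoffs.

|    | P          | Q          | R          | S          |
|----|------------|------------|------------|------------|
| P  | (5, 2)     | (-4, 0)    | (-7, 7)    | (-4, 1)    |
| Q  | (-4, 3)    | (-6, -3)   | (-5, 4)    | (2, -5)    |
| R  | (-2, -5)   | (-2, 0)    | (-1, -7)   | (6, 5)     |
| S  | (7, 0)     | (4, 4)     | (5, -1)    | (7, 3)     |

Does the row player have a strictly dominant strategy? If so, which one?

S

Check whether one of the row player's strategies beats all alternatives regardless of what the opponent does.
S strictly dominates: vs P: 7 > each of {5, -4, -2}; vs Q: 4 > each of {-4, -6, -2}; vs R: 5 > each of {-7, -5, -1}; vs S: 7 > each of {-4, 2, 6}.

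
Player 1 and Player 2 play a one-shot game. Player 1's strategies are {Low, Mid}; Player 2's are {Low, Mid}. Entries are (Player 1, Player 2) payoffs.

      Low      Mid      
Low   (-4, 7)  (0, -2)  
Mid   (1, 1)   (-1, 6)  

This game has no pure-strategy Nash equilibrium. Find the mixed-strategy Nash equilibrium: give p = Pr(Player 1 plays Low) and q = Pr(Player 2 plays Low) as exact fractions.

p = 5/14, q = 1/6

Each player's mixing probability is pinned down by making the *other* player indifferent.
Player 2 indifferent between Low and Mid: p·7 + (1−p)·1 = p·(-2) + (1−p)·6 ⟹ 1 + 6p = 6 + (-8)p ⟹ p = 5/14.
Player 1 indifferent between Low and Mid: q·(-4) + (1−q)·0 = q·1 + (1−q)·(-1) ⟹ 0 + (-4)q = (-1) + 2q ⟹ q = 1/6.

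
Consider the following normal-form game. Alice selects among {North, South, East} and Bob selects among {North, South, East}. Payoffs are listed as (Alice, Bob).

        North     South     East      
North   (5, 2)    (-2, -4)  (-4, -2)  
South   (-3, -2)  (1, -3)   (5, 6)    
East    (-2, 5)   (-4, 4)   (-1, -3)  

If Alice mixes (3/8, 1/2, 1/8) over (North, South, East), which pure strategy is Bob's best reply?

Bob's best reply maximizes expected payoff against the mix.
North: (3/8)·2 + (1/2)·(-2) + (1/8)·5 = 3/8
South: (3/8)·(-4) + (1/2)·(-3) + (1/8)·4 = -5/2
East: (3/8)·(-2) + (1/2)·6 + (1/8)·(-3) = 15/8
Highest expected payoff is 15/8, from East.

East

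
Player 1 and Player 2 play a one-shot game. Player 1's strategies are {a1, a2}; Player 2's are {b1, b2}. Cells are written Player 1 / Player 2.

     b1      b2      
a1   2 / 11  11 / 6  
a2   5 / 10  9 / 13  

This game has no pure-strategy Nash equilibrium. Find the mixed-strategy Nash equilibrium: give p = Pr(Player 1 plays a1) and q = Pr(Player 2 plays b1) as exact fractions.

In a mixed NE each player is indifferent between their pure strategies, so the opponent's mix sets the indifference.
Player 2 indifferent between b1 and b2: p·11 + (1−p)·10 = p·6 + (1−p)·13 ⟹ 10 + 1p = 13 + (-7)p ⟹ p = 3/8.
Player 1 indifferent between a1 and a2: q·2 + (1−q)·11 = q·5 + (1−q)·9 ⟹ 11 + (-9)q = 9 + (-4)q ⟹ q = 2/5.

p = 3/8, q = 2/5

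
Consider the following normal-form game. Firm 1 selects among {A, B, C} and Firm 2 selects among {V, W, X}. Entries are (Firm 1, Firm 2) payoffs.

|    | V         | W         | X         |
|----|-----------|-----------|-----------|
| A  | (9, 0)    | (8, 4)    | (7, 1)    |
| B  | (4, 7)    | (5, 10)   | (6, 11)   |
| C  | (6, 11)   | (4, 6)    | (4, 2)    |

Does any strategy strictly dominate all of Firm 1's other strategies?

A

A strategy is strictly dominant if it gives Firm 1 a strictly higher payoff than every other strategy, against every choice by the opponent.
A strictly dominates: vs V: 9 > each of {4, 6}; vs W: 8 > each of {5, 4}; vs X: 7 > each of {6, 4}.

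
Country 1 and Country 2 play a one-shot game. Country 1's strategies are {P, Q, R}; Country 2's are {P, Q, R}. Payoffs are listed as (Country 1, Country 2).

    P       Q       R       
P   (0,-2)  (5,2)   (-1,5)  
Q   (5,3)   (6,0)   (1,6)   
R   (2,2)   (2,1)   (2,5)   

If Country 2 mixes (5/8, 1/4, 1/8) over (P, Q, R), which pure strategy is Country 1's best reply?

Compute Country 1's expected payoff from each pure strategy against the given mix.
P: (5/8)·0 + (1/4)·5 + (1/8)·(-1) = 9/8
Q: (5/8)·5 + (1/4)·6 + (1/8)·1 = 19/4
R: (5/8)·2 + (1/4)·2 + (1/8)·2 = 2
Highest expected payoff is 19/4, from Q.

Q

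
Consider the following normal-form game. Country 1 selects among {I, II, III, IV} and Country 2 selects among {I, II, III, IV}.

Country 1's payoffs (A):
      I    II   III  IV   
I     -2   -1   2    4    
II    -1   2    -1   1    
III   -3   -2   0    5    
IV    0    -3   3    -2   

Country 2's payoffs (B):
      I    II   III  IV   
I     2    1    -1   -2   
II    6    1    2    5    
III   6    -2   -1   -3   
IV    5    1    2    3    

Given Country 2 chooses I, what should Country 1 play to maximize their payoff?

IV

With Country 2 fixed at I, Country 1's payoffs are: I → -2, II → -1, III → -3, IV → 0.
The maximum is 0, achieved by IV.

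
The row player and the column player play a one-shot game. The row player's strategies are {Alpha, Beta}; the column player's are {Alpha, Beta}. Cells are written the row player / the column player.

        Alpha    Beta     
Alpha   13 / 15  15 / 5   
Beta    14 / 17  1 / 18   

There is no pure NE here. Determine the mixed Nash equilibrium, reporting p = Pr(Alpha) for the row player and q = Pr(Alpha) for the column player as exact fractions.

p = 1/11, q = 14/15

In a mixed NE each player is indifferent between their pure strategies, so the opponent's mix sets the indifference.
The column player indifferent between Alpha and Beta: p·15 + (1−p)·17 = p·5 + (1−p)·18 ⟹ 17 + (-2)p = 18 + (-13)p ⟹ p = 1/11.
The row player indifferent between Alpha and Beta: q·13 + (1−q)·15 = q·14 + (1−q)·1 ⟹ 15 + (-2)q = 1 + 13q ⟹ q = 14/15.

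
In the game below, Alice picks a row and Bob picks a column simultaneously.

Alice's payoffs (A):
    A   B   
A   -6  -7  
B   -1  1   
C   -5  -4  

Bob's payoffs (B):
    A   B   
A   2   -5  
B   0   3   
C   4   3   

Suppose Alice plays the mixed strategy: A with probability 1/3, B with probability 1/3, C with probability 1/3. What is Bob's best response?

A

Compute Bob's expected payoff from each pure strategy against the given mix.
A: (1/3)·2 + (1/3)·0 + (1/3)·4 = 2
B: (1/3)·(-5) + (1/3)·3 + (1/3)·3 = 1/3
Highest expected payoff is 2, from A.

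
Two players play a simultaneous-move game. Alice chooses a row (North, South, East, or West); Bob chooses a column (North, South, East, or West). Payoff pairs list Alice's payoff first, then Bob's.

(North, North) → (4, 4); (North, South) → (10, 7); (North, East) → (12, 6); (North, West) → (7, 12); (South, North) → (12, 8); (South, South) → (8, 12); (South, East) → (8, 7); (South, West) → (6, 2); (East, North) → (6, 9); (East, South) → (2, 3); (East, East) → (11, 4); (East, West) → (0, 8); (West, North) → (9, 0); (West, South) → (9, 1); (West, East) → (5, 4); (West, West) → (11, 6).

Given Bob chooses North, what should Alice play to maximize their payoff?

South

With Bob fixed at North, Alice's payoffs are: North → 4, South → 12, East → 6, West → 9.
The maximum is 12, achieved by South.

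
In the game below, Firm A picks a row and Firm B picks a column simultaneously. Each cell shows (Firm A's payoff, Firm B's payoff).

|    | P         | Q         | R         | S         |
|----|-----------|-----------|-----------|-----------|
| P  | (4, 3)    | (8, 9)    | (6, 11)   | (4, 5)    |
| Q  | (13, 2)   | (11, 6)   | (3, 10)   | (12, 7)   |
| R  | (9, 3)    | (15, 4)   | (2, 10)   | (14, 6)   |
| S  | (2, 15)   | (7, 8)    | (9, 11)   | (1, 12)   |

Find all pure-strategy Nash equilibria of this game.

A profile is a Nash equilibrium when each player is best-responding to the other.
Firm A's best responses — vs P: Q (payoff 13); vs Q: R (payoff 15); vs R: S (payoff 9); vs S: R (payoff 14).
Firm B's best responses — vs P: R (payoff 11); vs Q: R (payoff 10); vs R: R (payoff 10); vs S: P (payoff 15).
No cell has both players best-responding. For instance, Firm A's best reply to R is S, but against S Firm B prefers P over R.

There is no pure-strategy Nash equilibrium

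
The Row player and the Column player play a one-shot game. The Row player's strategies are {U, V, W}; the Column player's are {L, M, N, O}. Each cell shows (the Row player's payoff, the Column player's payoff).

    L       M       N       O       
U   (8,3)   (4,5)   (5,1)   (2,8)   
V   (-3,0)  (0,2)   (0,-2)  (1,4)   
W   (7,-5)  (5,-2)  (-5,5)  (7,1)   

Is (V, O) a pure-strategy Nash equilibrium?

Holding the Column player at O: the Row player gets 1 from V but could get 7 by switching to W. The Row player has a profitable deviation.

No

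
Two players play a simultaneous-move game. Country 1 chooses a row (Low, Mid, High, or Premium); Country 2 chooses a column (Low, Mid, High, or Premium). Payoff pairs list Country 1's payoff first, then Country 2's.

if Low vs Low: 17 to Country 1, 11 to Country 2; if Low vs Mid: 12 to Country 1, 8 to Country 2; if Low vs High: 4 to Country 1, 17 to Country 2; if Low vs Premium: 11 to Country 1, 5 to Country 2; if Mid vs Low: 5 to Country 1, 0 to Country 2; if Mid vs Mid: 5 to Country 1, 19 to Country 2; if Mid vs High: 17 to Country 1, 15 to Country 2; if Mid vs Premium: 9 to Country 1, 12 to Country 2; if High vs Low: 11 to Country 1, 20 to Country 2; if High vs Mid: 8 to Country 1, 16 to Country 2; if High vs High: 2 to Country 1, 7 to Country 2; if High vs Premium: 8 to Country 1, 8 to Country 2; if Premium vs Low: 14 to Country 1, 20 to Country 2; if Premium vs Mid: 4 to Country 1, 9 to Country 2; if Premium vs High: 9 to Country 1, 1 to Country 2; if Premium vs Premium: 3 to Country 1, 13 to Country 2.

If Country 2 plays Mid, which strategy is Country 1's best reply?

With Country 2 fixed at Mid, Country 1's payoffs are: Low → 12, Mid → 5, High → 8, Premium → 4.
The maximum is 12, achieved by Low.

Low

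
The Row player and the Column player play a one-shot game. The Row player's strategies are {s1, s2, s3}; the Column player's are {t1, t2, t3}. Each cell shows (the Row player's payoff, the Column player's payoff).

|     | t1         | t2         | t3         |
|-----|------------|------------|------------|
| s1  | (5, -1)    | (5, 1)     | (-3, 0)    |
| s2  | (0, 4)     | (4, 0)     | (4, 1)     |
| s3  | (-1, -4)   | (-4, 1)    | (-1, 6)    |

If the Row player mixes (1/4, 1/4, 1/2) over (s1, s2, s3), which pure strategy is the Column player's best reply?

Compute the Column player's expected payoff from each pure strategy against the given mix.
t1: (1/4)·(-1) + (1/4)·4 + (1/2)·(-4) = -5/4
t2: (1/4)·1 + (1/4)·0 + (1/2)·1 = 3/4
t3: (1/4)·0 + (1/4)·1 + (1/2)·6 = 13/4
Highest expected payoff is 13/4, from t3.

t3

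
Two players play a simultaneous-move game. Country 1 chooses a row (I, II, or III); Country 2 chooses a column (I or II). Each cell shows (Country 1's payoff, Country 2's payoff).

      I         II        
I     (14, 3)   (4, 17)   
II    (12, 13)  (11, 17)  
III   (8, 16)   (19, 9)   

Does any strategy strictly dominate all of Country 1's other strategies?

None

A strategy is strictly dominant if it gives Country 1 a strictly higher payoff than every other strategy, against every choice by the opponent.
I is not dominant: against II, II gives 11 > 4.
II is not dominant: against I, I gives 14 > 12.
III is not dominant: against I, I gives 14 > 8.
No single strategy is best against every opponent action.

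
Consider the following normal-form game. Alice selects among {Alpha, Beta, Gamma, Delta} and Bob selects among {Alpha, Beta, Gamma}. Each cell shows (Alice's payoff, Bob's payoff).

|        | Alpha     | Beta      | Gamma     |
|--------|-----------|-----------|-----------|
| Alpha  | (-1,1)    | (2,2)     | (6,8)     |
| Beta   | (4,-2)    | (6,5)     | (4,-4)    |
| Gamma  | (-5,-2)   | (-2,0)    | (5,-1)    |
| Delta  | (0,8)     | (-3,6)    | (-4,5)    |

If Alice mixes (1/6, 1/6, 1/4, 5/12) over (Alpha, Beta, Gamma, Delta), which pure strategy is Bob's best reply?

Beta

Compute Bob's expected payoff from each pure strategy against the given mix.
Alpha: (1/6)·1 + (1/6)·(-2) + (1/4)·(-2) + (5/12)·8 = 8/3
Beta: (1/6)·2 + (1/6)·5 + (1/4)·0 + (5/12)·6 = 11/3
Gamma: (1/6)·8 + (1/6)·(-4) + (1/4)·(-1) + (5/12)·5 = 5/2
Highest expected payoff is 11/3, from Beta.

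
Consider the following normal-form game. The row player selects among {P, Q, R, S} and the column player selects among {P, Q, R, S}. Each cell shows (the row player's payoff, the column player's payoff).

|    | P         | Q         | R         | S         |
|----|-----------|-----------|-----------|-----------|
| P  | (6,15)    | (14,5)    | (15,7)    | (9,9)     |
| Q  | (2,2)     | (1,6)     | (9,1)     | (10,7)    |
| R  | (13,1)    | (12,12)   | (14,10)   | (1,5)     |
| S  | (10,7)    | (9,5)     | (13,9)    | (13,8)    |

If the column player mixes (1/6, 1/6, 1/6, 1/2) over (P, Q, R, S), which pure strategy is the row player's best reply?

Compute the row player's expected payoff from each pure strategy against the given mix.
P: (1/6)·6 + (1/6)·14 + (1/6)·15 + (1/2)·9 = 31/3
Q: (1/6)·2 + (1/6)·1 + (1/6)·9 + (1/2)·10 = 7
R: (1/6)·13 + (1/6)·12 + (1/6)·14 + (1/2)·1 = 7
S: (1/6)·10 + (1/6)·9 + (1/6)·13 + (1/2)·13 = 71/6
Highest expected payoff is 71/6, from S.

S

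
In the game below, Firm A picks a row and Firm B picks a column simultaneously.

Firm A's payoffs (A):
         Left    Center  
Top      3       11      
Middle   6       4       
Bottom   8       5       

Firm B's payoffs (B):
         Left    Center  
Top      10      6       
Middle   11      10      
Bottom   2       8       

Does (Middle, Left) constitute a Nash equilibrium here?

Holding Firm B at Left: Firm A gets 6 from Middle but could get 8 by switching to Bottom. Firm A has a profitable deviation.

No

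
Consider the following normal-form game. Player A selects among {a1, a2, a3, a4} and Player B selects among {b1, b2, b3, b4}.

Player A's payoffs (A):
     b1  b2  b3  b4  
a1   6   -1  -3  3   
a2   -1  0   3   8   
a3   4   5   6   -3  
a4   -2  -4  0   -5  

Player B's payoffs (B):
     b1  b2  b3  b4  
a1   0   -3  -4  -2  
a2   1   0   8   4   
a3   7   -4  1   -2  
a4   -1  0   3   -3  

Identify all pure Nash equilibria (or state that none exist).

(a1, b1)

Check mutual best responses: a cell is a NE iff neither player can gain by unilaterally deviating.
Player A's best responses — vs b1: a1 (payoff 6); vs b2: a3 (payoff 5); vs b3: a3 (payoff 6); vs b4: a2 (payoff 8).
Player B's best responses — vs a1: b1 (payoff 0); vs a2: b3 (payoff 8); vs a3: b1 (payoff 7); vs a4: b3 (payoff 3).
The only mutual best response is (a1, b1); neither player gains by switching there.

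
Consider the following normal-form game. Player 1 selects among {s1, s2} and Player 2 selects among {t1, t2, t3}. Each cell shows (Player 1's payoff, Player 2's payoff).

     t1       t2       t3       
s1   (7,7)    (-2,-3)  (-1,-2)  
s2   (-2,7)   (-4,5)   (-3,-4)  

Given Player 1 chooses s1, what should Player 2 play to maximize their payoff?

t1

With Player 1 fixed at s1, Player 2's payoffs are: t1 → 7, t2 → -3, t3 → -2.
The maximum is 7, achieved by t1.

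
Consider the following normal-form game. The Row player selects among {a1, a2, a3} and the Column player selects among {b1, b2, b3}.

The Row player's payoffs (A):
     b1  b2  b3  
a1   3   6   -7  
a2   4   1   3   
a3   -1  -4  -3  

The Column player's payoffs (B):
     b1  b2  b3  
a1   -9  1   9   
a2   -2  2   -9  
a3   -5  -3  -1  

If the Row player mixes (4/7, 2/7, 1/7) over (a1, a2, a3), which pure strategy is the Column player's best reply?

b3

The Column player's best reply maximizes expected payoff against the mix.
b1: (4/7)·(-9) + (2/7)·(-2) + (1/7)·(-5) = -45/7
b2: (4/7)·1 + (2/7)·2 + (1/7)·(-3) = 5/7
b3: (4/7)·9 + (2/7)·(-9) + (1/7)·(-1) = 17/7
Highest expected payoff is 17/7, from b3.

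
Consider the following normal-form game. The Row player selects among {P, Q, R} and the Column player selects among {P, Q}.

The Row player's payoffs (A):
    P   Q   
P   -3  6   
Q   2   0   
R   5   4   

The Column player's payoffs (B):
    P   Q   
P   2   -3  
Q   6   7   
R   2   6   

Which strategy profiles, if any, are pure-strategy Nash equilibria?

No pure-strategy Nash equilibrium

Find each player's best response to every opponent strategy; NE are the intersections.
The Row player's best responses — vs P: R (payoff 5); vs Q: P (payoff 6).
The Column player's best responses — vs P: P (payoff 2); vs Q: Q (payoff 7); vs R: Q (payoff 6).
No cell has both players best-responding. For instance, the Row player's best reply to P is R, but against R the Column player prefers Q over P.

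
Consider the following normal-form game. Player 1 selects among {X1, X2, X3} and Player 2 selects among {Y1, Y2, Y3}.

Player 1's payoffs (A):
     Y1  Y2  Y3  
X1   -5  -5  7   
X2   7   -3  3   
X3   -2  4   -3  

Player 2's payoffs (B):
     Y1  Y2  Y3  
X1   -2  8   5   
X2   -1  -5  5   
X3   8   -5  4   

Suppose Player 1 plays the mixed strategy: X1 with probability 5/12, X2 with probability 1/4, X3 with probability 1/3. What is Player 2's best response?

Player 2's best reply maximizes expected payoff against the mix.
Y1: (5/12)·(-2) + (1/4)·(-1) + (1/3)·8 = 19/12
Y2: (5/12)·8 + (1/4)·(-5) + (1/3)·(-5) = 5/12
Y3: (5/12)·5 + (1/4)·5 + (1/3)·4 = 14/3
Highest expected payoff is 14/3, from Y3.

Y3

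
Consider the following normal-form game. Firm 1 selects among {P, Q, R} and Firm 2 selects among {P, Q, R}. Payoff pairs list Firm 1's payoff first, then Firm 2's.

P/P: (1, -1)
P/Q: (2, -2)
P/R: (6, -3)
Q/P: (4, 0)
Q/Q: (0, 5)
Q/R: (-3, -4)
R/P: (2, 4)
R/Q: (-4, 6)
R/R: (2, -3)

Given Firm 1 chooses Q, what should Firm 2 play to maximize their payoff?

With Firm 1 fixed at Q, Firm 2's payoffs are: P → 0, Q → 5, R → -4.
The maximum is 5, achieved by Q.

Q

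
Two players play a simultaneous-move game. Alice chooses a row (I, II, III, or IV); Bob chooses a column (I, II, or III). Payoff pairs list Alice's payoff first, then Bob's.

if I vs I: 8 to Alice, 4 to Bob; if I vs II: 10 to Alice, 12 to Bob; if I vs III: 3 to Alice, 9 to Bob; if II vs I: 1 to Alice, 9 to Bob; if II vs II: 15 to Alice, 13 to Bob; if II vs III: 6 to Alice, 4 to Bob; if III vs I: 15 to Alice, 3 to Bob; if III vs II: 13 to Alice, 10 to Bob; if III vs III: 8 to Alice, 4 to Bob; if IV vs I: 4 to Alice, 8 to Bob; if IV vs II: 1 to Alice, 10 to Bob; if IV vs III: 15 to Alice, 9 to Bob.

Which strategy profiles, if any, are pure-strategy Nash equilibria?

(II, II)

Find each player's best response to every opponent strategy; NE are the intersections.
Alice's best responses — vs I: III (payoff 15); vs II: II (payoff 15); vs III: IV (payoff 15).
Bob's best responses — vs I: II (payoff 12); vs II: II (payoff 13); vs III: II (payoff 10); vs IV: II (payoff 10).
The only mutual best response is (II, II); neither player gains by switching there.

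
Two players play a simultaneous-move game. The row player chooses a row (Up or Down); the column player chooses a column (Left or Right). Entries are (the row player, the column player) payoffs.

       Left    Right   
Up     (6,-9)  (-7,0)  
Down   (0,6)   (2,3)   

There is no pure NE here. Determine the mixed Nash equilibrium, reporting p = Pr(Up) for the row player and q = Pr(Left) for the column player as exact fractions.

p = 1/4, q = 3/5

In a mixed NE each player is indifferent between their pure strategies, so the opponent's mix sets the indifference.
The column player indifferent between Left and Right: p·(-9) + (1−p)·6 = p·0 + (1−p)·3 ⟹ 6 + (-15)p = 3 + (-3)p ⟹ p = 1/4.
The row player indifferent between Up and Down: q·6 + (1−q)·(-7) = q·0 + (1−q)·2 ⟹ (-7) + 13q = 2 + (-2)q ⟹ q = 3/5.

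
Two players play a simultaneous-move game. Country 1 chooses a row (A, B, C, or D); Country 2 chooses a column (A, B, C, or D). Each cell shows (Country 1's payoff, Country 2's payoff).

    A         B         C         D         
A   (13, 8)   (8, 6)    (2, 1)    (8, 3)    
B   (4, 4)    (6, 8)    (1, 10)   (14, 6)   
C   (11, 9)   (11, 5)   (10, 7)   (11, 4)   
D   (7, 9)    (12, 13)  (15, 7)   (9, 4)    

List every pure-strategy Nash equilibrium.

Find each player's best response to every opponent strategy; NE are the intersections.
Country 1's best responses — vs A: A (payoff 13); vs B: D (payoff 12); vs C: D (payoff 15); vs D: B (payoff 14).
Country 2's best responses — vs A: A (payoff 8); vs B: C (payoff 10); vs C: A (payoff 9); vs D: B (payoff 13).
Mutual best responses occur at (A, A) and (D, B); at each, neither player gains by switching.

(A, A) and (D, B)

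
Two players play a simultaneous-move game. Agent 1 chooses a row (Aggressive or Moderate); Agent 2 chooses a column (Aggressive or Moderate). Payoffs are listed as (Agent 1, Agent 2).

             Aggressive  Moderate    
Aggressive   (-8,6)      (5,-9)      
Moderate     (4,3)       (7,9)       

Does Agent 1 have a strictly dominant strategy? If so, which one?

A strategy is strictly dominant if it gives Agent 1 a strictly higher payoff than every other strategy, against every choice by the opponent.
Moderate strictly dominates: vs Aggressive: 4 > -8; vs Moderate: 7 > 5.

Moderate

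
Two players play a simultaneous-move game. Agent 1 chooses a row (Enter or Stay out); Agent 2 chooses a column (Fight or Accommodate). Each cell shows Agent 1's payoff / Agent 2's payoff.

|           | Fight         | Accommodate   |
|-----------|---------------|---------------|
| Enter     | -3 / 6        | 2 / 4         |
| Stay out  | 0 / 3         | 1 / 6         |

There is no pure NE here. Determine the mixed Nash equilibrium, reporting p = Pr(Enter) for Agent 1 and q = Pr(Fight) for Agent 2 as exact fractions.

p = 3/5, q = 1/4

In a mixed NE each player is indifferent between their pure strategies, so the opponent's mix sets the indifference.
Agent 2 indifferent between Fight and Accommodate: p·6 + (1−p)·3 = p·4 + (1−p)·6 ⟹ 3 + 3p = 6 + (-2)p ⟹ p = 3/5.
Agent 1 indifferent between Enter and Stay out: q·(-3) + (1−q)·2 = q·0 + (1−q)·1 ⟹ 2 + (-5)q = 1 + (-1)q ⟹ q = 1/4.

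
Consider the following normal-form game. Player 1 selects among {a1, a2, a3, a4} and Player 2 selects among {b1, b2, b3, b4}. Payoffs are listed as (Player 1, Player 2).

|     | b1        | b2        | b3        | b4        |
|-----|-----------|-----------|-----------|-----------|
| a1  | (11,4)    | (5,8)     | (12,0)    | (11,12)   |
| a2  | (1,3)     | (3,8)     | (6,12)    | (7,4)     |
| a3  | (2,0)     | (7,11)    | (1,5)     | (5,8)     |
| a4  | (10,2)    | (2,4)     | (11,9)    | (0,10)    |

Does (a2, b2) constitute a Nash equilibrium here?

No

Holding Player 2 at b2: Player 1 gets 3 from a2 but could get 7 by switching to a3. Player 1 has a profitable deviation.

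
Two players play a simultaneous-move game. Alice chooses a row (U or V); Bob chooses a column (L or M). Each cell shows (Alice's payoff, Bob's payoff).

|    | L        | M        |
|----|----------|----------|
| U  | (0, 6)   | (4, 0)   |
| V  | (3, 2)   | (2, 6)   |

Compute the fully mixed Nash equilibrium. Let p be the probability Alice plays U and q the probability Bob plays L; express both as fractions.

p = 2/5, q = 2/5

Each player's mixing probability is pinned down by making the *other* player indifferent.
Bob indifferent between L and M: p·6 + (1−p)·2 = p·0 + (1−p)·6 ⟹ 2 + 4p = 6 + (-6)p ⟹ p = 2/5.
Alice indifferent between U and V: q·0 + (1−q)·4 = q·3 + (1−q)·2 ⟹ 4 + (-4)q = 2 + 1q ⟹ q = 2/5.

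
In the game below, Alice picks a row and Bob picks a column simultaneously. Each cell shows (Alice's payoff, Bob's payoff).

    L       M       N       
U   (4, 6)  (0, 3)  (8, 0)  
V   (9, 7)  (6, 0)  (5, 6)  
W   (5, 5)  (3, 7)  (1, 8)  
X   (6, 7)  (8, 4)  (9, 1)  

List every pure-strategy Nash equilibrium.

Check mutual best responses: a cell is a NE iff neither player can gain by unilaterally deviating.
Alice's best responses — vs L: V (payoff 9); vs M: X (payoff 8); vs N: X (payoff 9).
Bob's best responses — vs U: L (payoff 6); vs V: L (payoff 7); vs W: N (payoff 8); vs X: L (payoff 7).
The only mutual best response is (V, L); neither player gains by switching there.

(V, L)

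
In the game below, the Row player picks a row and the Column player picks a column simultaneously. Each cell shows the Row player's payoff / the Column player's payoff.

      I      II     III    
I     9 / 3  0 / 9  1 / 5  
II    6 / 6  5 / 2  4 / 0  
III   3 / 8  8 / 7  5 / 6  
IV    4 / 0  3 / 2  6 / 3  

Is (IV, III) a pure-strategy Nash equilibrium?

Yes

Holding the Column player at III: the Row player gets 6 from IV, versus 1 from I, 4 from II, 5 from III. No profitable deviation for the Row player.
Holding the Row player at IV: the Column player gets 3 from III, versus 0 from I, 2 from II. No profitable deviation for the Column player either.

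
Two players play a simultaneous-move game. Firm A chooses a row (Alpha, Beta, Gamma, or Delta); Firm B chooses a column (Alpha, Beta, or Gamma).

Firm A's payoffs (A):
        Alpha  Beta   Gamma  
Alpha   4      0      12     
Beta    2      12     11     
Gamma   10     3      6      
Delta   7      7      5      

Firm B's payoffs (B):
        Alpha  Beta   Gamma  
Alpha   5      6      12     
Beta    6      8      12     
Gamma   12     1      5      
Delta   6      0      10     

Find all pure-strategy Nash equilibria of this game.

Check mutual best responses: a cell is a NE iff neither player can gain by unilaterally deviating.
Firm A's best responses — vs Alpha: Gamma (payoff 10); vs Beta: Beta (payoff 12); vs Gamma: Alpha (payoff 12).
Firm B's best responses — vs Alpha: Gamma (payoff 12); vs Beta: Gamma (payoff 12); vs Gamma: Alpha (payoff 12); vs Delta: Gamma (payoff 10).
Mutual best responses occur at (Alpha, Gamma) and (Gamma, Alpha); at each, neither player gains by switching.

(Alpha, Gamma) and (Gamma, Alpha)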